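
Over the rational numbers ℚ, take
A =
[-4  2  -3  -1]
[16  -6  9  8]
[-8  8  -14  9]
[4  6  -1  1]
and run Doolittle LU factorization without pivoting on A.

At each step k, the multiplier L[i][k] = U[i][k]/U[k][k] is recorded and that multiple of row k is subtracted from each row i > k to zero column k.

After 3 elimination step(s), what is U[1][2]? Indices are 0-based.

k=0: U[0][0]=-4
  eliminate (1,0): mult=-4, new row 1: (0, 2, -3, 4); set L[1][0]=-4
  eliminate (2,0): mult=2, new row 2: (0, 4, -8, 11); set L[2][0]=2
  eliminate (3,0): mult=-1, new row 3: (0, 8, -4, 0); set L[3][0]=-1
k=1: U[1][1]=2
  eliminate (2,1): mult=2, new row 2: (0, 0, -2, 3); set L[2][1]=2
  eliminate (3,1): mult=4, new row 3: (0, 0, 8, -16); set L[3][1]=4
k=2: U[2][2]=-2
  eliminate (3,2): mult=-4, new row 3: (0, 0, 0, -4); set L[3][2]=-4

U[1][2] = -3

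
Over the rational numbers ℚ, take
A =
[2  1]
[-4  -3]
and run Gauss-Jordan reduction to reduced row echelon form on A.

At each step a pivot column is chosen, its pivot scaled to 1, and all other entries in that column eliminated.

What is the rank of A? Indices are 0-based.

[1] R0 /= 2  ⇒  (1, 1/2)
     R1 -= -4·R0  ⇒  (0, -1)
[2] R1 /= -1  ⇒  (0, 1)
     R0 -= 1/2·R1  ⇒  (1, 0)

rank = 2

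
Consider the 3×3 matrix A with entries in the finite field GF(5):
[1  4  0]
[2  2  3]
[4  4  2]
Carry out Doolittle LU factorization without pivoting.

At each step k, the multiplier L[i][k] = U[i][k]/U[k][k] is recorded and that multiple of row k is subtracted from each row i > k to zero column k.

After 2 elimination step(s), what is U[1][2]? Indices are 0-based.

k=0: U[0][0]=1
  eliminate (1,0): mult=2, new row 1: (0, 4, 3); set L[1][0]=2
  eliminate (2,0): mult=4, new row 2: (0, 3, 2); set L[2][0]=4
k=1: U[1][1]=4
  eliminate (2,1): mult=2, new row 2: (0, 0, 1); set L[2][1]=2

U[1][2] = 3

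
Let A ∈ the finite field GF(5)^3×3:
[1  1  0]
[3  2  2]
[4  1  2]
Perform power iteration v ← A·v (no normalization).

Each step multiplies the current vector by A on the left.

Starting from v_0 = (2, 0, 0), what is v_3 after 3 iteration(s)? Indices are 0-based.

v_3 = (2, 2, 1)

v_0 = (2, 0, 0).
v_1 = A·v_0 = (2, 1, 3).
v_2 = A·v_1 = (3, 4, 0).
v_3 = A·v_2 = (2, 2, 1).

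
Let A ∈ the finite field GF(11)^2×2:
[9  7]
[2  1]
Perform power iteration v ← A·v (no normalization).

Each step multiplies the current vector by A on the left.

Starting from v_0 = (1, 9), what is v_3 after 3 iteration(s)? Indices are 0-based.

v_0 = (1, 9).
v_1 = A·v_0 = (6, 0).
v_2 = A·v_1 = (10, 1).
v_3 = A·v_2 = (9, 10).

v_3 = (9, 10)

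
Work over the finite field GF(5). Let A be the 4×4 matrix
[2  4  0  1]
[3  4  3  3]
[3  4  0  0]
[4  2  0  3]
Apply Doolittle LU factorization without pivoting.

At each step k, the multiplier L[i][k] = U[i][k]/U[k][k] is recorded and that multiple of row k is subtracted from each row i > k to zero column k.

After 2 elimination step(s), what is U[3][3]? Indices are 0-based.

U[3][3] = 4

[col 0] pivot 2
  R1 -= 4*R0 → (0, 3, 3, 4)  (L[1][0] := 4)
  R2 -= 4*R0 → (0, 3, 0, 1)  (L[2][0] := 4)
  R3 -= 2*R0 → (0, 4, 0, 1)  (L[3][0] := 2)
[col 1] pivot 3
  R2 -= 1*R1 → (0, 0, 2, 2)  (L[2][1] := 1)
  R3 -= 3*R1 → (0, 0, 1, 4)  (L[3][1] := 3)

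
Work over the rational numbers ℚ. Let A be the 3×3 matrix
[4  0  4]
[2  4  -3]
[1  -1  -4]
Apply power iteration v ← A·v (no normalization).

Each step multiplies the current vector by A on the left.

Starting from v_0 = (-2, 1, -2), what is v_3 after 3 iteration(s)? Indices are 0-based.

v_3 = (-344, -54, 147)

v_0 = (-2, 1, -2).
v_1 = A·v_0 = (-16, 6, 5).
v_2 = A·v_1 = (-44, -23, -42).
v_3 = A·v_2 = (-344, -54, 147).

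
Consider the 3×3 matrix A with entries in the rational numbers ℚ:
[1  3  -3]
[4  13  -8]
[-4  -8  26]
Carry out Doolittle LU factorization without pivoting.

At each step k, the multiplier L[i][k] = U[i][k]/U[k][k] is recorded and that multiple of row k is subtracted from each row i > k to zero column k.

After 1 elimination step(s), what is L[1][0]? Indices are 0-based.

L[1][0] = 4

k=0: U[0][0]=1
  eliminate (1,0): mult=4, new row 1: (0, 1, 4); set L[1][0]=4
  eliminate (2,0): mult=-4, new row 2: (0, 4, 14); set L[2][0]=-4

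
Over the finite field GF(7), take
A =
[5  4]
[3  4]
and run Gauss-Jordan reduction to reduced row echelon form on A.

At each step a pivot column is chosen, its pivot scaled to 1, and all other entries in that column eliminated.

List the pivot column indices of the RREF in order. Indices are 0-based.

pivot columns: 0, 1

step 1: normalize row 0 (÷5) = (1, 5)
  row 1: subtract 3×row0 = (0, 3)
step 2: normalize row 1 (÷3) = (0, 1)
  row 0: subtract 5×row1 = (1, 0)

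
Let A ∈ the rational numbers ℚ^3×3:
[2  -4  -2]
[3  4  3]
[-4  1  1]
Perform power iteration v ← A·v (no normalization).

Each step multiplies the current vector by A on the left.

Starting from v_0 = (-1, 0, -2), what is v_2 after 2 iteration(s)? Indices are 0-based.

v_0 = (-1, 0, -2).
v_1 = A·v_0 = (2, -9, 2).
v_2 = A·v_1 = (36, -24, -15).

v_2 = (36, -24, -15)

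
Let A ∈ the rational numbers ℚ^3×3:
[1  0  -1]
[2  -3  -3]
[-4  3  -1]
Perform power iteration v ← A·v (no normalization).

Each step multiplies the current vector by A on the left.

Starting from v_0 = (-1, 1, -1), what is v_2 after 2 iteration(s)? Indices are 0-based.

v_2 = (-8, -18, -14)

v_0 = (-1, 1, -1).
v_1 = A·v_0 = (0, -2, 8).
v_2 = A·v_1 = (-8, -18, -14).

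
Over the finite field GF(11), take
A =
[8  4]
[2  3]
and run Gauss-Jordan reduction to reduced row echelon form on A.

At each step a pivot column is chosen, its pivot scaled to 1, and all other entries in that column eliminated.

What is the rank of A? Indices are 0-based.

[1] R0 /= 8  ⇒  (1, 6)
     R1 -= 2·R0  ⇒  (0, 2)
[2] R1 /= 2  ⇒  (0, 1)
     R0 -= 6·R1  ⇒  (1, 0)

rank = 2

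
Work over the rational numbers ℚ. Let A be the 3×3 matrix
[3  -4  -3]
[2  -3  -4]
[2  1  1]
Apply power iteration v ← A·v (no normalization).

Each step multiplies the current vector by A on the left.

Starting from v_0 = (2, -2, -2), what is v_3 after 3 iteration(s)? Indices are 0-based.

v_3 = (-154, -214, 20)

v_0 = (2, -2, -2).
v_1 = A·v_0 = (20, 18, 0).
v_2 = A·v_1 = (-12, -14, 58).
v_3 = A·v_2 = (-154, -214, 20).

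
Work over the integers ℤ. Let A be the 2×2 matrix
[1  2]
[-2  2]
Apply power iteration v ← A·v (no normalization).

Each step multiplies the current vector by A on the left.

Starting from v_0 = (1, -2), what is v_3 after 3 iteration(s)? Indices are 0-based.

v_3 = (-27, 18)

v_0 = (1, -2).
v_1 = A·v_0 = (-3, -6).
v_2 = A·v_1 = (-15, -6).
v_3 = A·v_2 = (-27, 18).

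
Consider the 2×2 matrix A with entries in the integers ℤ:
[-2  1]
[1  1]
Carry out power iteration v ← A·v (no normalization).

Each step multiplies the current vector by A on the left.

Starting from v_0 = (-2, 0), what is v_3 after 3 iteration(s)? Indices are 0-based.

v_3 = (22, -8)

v_0 = (-2, 0).
v_1 = A·v_0 = (4, -2).
v_2 = A·v_1 = (-10, 2).
v_3 = A·v_2 = (22, -8).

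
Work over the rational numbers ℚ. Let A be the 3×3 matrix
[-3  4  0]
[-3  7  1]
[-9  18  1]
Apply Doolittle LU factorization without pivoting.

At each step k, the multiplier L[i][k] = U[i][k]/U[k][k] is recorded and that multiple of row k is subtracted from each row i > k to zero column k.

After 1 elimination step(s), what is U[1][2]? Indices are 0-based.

[col 0] pivot -3
  R1 -= 1*R0 → (0, 3, 1)  (L[1][0] := 1)
  R2 -= 3*R0 → (0, 6, 1)  (L[2][0] := 3)

U[1][2] = 1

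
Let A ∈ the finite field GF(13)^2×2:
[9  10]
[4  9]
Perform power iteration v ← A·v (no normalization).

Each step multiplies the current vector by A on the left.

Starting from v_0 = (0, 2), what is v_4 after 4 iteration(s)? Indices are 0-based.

v_0 = (0, 2).
v_1 = A·v_0 = (7, 5).
v_2 = A·v_1 = (9, 8).
v_3 = A·v_2 = (5, 4).
v_4 = A·v_3 = (7, 4).

v_4 = (7, 4)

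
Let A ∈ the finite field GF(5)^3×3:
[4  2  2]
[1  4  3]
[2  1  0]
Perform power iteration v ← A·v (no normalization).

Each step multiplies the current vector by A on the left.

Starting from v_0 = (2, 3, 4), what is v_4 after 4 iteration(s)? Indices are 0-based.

v_0 = (2, 3, 4).
v_1 = A·v_0 = (2, 1, 2).
v_2 = A·v_1 = (4, 2, 0).
v_3 = A·v_2 = (0, 2, 0).
v_4 = A·v_3 = (4, 3, 2).

v_4 = (4, 3, 2)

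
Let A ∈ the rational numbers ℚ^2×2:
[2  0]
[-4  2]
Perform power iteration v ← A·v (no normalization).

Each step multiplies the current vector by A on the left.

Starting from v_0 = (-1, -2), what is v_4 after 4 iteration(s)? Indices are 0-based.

v_4 = (-16, 96)

v_0 = (-1, -2).
v_1 = A·v_0 = (-2, 0).
v_2 = A·v_1 = (-4, 8).
v_3 = A·v_2 = (-8, 32).
v_4 = A·v_3 = (-16, 96).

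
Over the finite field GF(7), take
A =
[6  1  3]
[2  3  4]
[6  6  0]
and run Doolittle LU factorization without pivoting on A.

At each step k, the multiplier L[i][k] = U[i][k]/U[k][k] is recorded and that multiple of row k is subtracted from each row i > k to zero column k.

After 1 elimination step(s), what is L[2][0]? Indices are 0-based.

Step 1: pivot at (0,0) is 6.
  row1 ← row1 − (5)·row0  ⇒  L[1][0]=5, U row1=(0, 5, 3)
  row2 ← row2 − (1)·row0  ⇒  L[2][0]=1, U row2=(0, 5, 4)

L[2][0] = 1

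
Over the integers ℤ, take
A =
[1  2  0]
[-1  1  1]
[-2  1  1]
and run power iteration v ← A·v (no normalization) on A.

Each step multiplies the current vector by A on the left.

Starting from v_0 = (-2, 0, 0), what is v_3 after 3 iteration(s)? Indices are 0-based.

v_3 = (18, 16, 14)

v_0 = (-2, 0, 0).
v_1 = A·v_0 = (-2, 2, 4).
v_2 = A·v_1 = (2, 8, 10).
v_3 = A·v_2 = (18, 16, 14).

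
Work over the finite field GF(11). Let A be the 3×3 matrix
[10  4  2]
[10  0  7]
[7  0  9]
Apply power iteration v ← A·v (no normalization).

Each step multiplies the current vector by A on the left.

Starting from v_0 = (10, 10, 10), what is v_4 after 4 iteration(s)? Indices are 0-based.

v_0 = (10, 10, 10).
v_1 = A·v_0 = (6, 5, 6).
v_2 = A·v_1 = (4, 3, 8).
v_3 = A·v_2 = (2, 8, 1).
v_4 = A·v_3 = (10, 5, 1).

v_4 = (10, 5, 1)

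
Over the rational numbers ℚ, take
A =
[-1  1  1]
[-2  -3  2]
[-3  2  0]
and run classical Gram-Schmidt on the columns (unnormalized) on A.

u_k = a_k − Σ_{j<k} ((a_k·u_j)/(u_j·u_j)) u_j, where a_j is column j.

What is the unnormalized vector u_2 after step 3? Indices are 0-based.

Step 1: u_0 = a_0 = (-1, -2, -3).
Step 2: u_1 = a_1 − (-1/14)·u_0 = (13/14, -22/7, 25/14).
Step 3: u_2 = a_2 − (-5/14)·u_0 − (-5/13)·u_1 = (1, 1/13, -5/13).

u_2 = (1, 1/13, -5/13)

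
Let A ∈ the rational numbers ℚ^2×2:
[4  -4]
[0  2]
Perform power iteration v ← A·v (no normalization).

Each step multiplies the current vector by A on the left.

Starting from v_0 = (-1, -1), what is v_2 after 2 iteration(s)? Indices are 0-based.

v_0 = (-1, -1).
v_1 = A·v_0 = (0, -2).
v_2 = A·v_1 = (8, -4).

v_2 = (8, -4)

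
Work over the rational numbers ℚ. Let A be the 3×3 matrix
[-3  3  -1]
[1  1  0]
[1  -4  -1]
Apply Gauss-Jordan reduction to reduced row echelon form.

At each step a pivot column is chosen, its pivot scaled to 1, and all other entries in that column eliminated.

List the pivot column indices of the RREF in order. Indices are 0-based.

pivot columns: 0, 1, 2

step 1: normalize row 0 (÷-3) = (1, -1, 1/3)
  row 1: subtract 1×row0 = (0, 2, -1/3)
  row 2: subtract 1×row0 = (0, -3, -4/3)
step 2: normalize row 1 (÷2) = (0, 1, -1/6)
  row 0: subtract -1×row1 = (1, 0, 1/6)
  row 2: subtract -3×row1 = (0, 0, -11/6)
step 3: normalize row 2 (÷-11/6) = (0, 0, 1)
  row 0: subtract 1/6×row2 = (1, 0, 0)
  row 1: subtract -1/6×row2 = (0, 1, 0)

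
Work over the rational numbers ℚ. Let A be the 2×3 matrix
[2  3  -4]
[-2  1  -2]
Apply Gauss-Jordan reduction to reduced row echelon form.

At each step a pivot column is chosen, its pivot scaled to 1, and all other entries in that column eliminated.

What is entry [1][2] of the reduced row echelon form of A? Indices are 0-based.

[1] R0 /= 2  ⇒  (1, 3/2, -2)
     R1 -= -2·R0  ⇒  (0, 4, -6)
[2] R1 /= 4  ⇒  (0, 1, -3/2)
     R0 -= 3/2·R1  ⇒  (1, 0, 1/4)

M[1][2] = -3/2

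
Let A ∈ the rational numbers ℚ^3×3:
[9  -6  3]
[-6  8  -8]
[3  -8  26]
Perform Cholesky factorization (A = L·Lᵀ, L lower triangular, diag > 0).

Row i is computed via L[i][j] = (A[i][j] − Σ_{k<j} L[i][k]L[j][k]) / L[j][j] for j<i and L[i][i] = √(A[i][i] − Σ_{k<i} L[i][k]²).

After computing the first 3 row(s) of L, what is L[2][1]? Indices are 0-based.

Step 1: L[0][0] = √(9) = 3.
  L[1][0] = (-6) / L[0][0] = -2.
Step 2: L[1][1] = √(4) = 2.
  L[2][0] = (3) / L[0][0] = 1.
  L[2][1] = (-6) / L[1][1] = -3.
Step 3: L[2][2] = √(16) = 4.

L[2][1] = -3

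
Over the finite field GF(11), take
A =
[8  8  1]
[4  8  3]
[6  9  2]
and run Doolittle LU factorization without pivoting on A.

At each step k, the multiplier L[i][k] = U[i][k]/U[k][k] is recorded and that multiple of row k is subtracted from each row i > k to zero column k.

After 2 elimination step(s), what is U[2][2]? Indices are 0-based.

U[2][2] = 9

Step 1: pivot at (0,0) is 8.
  row1 ← row1 − (6)·row0  ⇒  L[1][0]=6, U row1=(0, 4, 8)
  row2 ← row2 − (9)·row0  ⇒  L[2][0]=9, U row2=(0, 3, 4)
Step 2: pivot at (1,1) is 4.
  row2 ← row2 − (9)·row1  ⇒  L[2][1]=9, U row2=(0, 0, 9)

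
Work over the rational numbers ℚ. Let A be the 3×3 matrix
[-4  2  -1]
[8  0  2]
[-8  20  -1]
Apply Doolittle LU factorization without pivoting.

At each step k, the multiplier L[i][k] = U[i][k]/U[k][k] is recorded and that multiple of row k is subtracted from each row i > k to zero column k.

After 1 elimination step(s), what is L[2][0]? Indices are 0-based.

Step 1: pivot at (0,0) is -4.
  row1 ← row1 − (-2)·row0  ⇒  L[1][0]=-2, U row1=(0, 4, 0)
  row2 ← row2 − (2)·row0  ⇒  L[2][0]=2, U row2=(0, 16, 1)

L[2][0] = 2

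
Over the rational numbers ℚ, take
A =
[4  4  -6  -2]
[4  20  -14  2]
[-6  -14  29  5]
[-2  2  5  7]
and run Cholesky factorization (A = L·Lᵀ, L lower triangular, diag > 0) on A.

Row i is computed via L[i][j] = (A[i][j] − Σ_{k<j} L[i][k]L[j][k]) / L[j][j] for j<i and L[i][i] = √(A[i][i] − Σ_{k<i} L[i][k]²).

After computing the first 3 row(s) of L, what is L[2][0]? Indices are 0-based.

L[2][0] = -3

Step 1: L[0][0] = √(4) = 2.
  L[1][0] = (4) / L[0][0] = 2.
Step 2: L[1][1] = √(16) = 4.
  L[2][0] = (-6) / L[0][0] = -3.
  L[2][1] = (-8) / L[1][1] = -2.
Step 3: L[2][2] = √(16) = 4.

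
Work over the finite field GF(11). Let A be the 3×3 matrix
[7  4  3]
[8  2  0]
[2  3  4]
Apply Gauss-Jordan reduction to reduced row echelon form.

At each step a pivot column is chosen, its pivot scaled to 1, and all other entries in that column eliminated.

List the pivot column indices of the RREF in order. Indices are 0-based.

pivot columns: 0, 1, 2

pivot(0,0)=7: scale R0 → (1, 10, 2)
  clear (1,0): R1 −= (8)R0 → (0, 10, 6)
  clear (2,0): R2 −= (2)R0 → (0, 5, 0)
pivot(1,1)=10: scale R1 → (0, 1, 5)
  clear (0,1): R0 −= (10)R1 → (1, 0, 7)
  clear (2,1): R2 −= (5)R1 → (0, 0, 8)
pivot(2,2)=8: scale R2 → (0, 0, 1)
  clear (0,2): R0 −= (7)R2 → (1, 0, 0)
  clear (1,2): R1 −= (5)R2 → (0, 1, 0)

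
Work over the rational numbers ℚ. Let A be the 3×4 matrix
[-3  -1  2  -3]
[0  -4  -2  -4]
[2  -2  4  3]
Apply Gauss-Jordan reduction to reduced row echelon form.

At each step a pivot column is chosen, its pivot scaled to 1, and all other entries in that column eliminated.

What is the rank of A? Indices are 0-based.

rank = 3

pivot(0,0)=-3: scale R0 → (1, 1/3, -2/3, 1)
  clear (2,0): R2 −= (2)R0 → (0, -8/3, 16/3, 1)
pivot(1,1)=-4: scale R1 → (0, 1, 1/2, 1)
  clear (0,1): R0 −= (1/3)R1 → (1, 0, -5/6, 2/3)
  clear (2,1): R2 −= (-8/3)R1 → (0, 0, 20/3, 11/3)
pivot(2,2)=20/3: scale R2 → (0, 0, 1, 11/20)
  clear (0,2): R0 −= (-5/6)R2 → (1, 0, 0, 9/8)
  clear (1,2): R1 −= (1/2)R2 → (0, 1, 0, 29/40)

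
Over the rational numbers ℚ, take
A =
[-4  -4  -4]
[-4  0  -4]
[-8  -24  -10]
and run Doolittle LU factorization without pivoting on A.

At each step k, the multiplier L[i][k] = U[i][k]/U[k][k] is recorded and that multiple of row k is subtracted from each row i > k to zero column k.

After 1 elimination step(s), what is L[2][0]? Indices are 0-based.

L[2][0] = 2

[col 0] pivot -4
  R1 -= 1*R0 → (0, 4, 0)  (L[1][0] := 1)
  R2 -= 2*R0 → (0, -16, -2)  (L[2][0] := 2)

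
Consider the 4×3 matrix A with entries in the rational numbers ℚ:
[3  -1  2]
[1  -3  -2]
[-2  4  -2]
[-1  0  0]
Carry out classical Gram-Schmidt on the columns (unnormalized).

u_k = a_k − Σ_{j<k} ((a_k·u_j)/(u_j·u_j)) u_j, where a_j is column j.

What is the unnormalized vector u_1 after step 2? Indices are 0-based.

Step 1: u_0 = a_0 = (3, 1, -2, -1).
Step 2: u_1 = a_1 − (-14/15)·u_0 = (9/5, -31/15, 32/15, -14/15).

u_1 = (9/5, -31/15, 32/15, -14/15)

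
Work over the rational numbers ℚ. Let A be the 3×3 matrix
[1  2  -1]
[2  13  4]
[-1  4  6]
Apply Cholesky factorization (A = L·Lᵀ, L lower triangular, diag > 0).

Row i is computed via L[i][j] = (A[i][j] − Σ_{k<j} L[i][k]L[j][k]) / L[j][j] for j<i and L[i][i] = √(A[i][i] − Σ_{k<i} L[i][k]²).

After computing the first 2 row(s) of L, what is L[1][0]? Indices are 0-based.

Step 1: L[0][0] = √(1) = 1.
  L[1][0] = (2) / L[0][0] = 2.
Step 2: L[1][1] = √(9) = 3.

L[1][0] = 2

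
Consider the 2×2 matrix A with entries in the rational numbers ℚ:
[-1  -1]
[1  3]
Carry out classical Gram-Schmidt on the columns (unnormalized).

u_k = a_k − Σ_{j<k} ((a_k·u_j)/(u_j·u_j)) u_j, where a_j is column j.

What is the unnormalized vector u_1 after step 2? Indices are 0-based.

u_1 = (1, 1)

Step 1: u_0 = a_0 = (-1, 1).
Step 2: u_1 = a_1 − (2)·u_0 = (1, 1).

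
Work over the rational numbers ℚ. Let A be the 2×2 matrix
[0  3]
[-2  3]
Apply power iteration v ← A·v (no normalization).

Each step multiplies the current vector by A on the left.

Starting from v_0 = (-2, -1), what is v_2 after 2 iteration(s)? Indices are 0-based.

v_2 = (3, 9)

v_0 = (-2, -1).
v_1 = A·v_0 = (-3, 1).
v_2 = A·v_1 = (3, 9).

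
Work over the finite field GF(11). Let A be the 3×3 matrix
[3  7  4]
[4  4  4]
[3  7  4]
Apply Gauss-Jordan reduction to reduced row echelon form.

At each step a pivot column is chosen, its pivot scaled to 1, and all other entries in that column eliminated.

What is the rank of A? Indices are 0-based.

rank = 2

[1] R0 /= 3  ⇒  (1, 6, 5)
     R1 -= 4·R0  ⇒  (0, 2, 6)
     R2 -= 3·R0  ⇒  (0, 0, 0)
[2] R1 /= 2  ⇒  (0, 1, 3)
     R0 -= 6·R1  ⇒  (1, 0, 9)
column 2 empty below row 2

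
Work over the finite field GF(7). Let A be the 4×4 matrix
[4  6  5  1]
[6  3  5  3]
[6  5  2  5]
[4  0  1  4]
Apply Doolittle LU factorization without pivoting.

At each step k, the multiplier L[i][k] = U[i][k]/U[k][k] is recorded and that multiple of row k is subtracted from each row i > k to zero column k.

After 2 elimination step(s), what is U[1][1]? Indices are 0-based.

U[1][1] = 1

[col 0] pivot 4
  R1 -= 5*R0 → (0, 1, 1, 5)  (L[1][0] := 5)
  R2 -= 5*R0 → (0, 3, 5, 0)  (L[2][0] := 5)
  R3 -= 1*R0 → (0, 1, 3, 3)  (L[3][0] := 1)
[col 1] pivot 1
  R2 -= 3*R1 → (0, 0, 2, 6)  (L[2][1] := 3)
  R3 -= 1*R1 → (0, 0, 2, 5)  (L[3][1] := 1)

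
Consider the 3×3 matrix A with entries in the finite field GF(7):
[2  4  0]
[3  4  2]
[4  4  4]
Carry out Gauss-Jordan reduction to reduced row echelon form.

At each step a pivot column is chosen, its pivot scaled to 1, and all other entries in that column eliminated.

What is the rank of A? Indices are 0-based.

pivot(0,0)=2: scale R0 → (1, 2, 0)
  clear (1,0): R1 −= (3)R0 → (0, 5, 2)
  clear (2,0): R2 −= (4)R0 → (0, 3, 4)
pivot(1,1)=5: scale R1 → (0, 1, 6)
  clear (0,1): R0 −= (2)R1 → (1, 0, 2)
  clear (2,1): R2 −= (3)R1 → (0, 0, 0)
col 2: no nonzero at/below row 2; advance.

rank = 2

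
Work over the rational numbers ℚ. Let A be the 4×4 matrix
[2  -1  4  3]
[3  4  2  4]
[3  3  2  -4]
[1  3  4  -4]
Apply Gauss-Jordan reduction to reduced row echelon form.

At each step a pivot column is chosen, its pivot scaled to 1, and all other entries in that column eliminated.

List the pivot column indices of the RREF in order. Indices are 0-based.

[1] R0 /= 2  ⇒  (1, -1/2, 2, 3/2)
     R1 -= 3·R0  ⇒  (0, 11/2, -4, -1/2)
     R2 -= 3·R0  ⇒  (0, 9/2, -4, -17/2)
     R3 -= 1·R0  ⇒  (0, 7/2, 2, -11/2)
[2] R1 /= 11/2  ⇒  (0, 1, -8/11, -1/11)
     R0 -= -1/2·R1  ⇒  (1, 0, 18/11, 16/11)
     R2 -= 9/2·R1  ⇒  (0, 0, -8/11, -89/11)
     R3 -= 7/2·R1  ⇒  (0, 0, 50/11, -57/11)
[3] R2 /= -8/11  ⇒  (0, 0, 1, 89/8)
     R0 -= 18/11·R2  ⇒  (1, 0, 0, -67/4)
     R1 -= -8/11·R2  ⇒  (0, 1, 0, 8)
     R3 -= 50/11·R2  ⇒  (0, 0, 0, -223/4)
[4] R3 /= -223/4  ⇒  (0, 0, 0, 1)
     R0 -= -67/4·R3  ⇒  (1, 0, 0, 0)
     R1 -= 8·R3  ⇒  (0, 1, 0, 0)
     R2 -= 89/8·R3  ⇒  (0, 0, 1, 0)

pivot columns: 0, 1, 2, 3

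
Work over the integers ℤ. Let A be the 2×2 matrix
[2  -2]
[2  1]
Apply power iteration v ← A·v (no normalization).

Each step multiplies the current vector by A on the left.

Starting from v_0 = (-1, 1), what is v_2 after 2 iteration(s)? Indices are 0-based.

v_2 = (-6, -9)

v_0 = (-1, 1).
v_1 = A·v_0 = (-4, -1).
v_2 = A·v_1 = (-6, -9).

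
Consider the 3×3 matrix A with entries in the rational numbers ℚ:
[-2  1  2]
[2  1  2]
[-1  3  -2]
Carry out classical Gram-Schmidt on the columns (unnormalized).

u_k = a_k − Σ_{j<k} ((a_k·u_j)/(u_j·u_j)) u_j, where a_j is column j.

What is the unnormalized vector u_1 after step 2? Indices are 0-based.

u_1 = (1/3, 5/3, 8/3)

Step 1: u_0 = a_0 = (-2, 2, -1).
Step 2: u_1 = a_1 − (-1/3)·u_0 = (1/3, 5/3, 8/3).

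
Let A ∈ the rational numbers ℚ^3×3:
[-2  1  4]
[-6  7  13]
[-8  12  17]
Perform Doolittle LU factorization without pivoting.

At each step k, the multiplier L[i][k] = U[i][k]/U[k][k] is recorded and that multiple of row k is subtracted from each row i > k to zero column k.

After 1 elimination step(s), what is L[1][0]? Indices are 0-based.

[col 0] pivot -2
  R1 -= 3*R0 → (0, 4, 1)  (L[1][0] := 3)
  R2 -= 4*R0 → (0, 8, 1)  (L[2][0] := 4)

L[1][0] = 3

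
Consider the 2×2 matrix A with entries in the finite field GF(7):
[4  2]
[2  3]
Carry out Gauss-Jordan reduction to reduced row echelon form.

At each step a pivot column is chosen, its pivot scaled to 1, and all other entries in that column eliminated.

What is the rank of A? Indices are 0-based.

rank = 2

step 1: normalize row 0 (÷4) = (1, 4)
  row 1: subtract 2×row0 = (0, 2)
step 2: normalize row 1 (÷2) = (0, 1)
  row 0: subtract 4×row1 = (1, 0)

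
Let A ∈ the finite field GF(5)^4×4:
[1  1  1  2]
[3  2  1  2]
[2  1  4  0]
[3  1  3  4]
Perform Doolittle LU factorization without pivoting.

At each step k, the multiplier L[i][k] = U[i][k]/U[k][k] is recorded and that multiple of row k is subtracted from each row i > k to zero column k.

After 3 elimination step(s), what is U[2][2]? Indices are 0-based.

k=0: U[0][0]=1
  eliminate (1,0): mult=3, new row 1: (0, 4, 3, 1); set L[1][0]=3
  eliminate (2,0): mult=2, new row 2: (0, 4, 2, 1); set L[2][0]=2
  eliminate (3,0): mult=3, new row 3: (0, 3, 0, 3); set L[3][0]=3
k=1: U[1][1]=4
  eliminate (2,1): mult=1, new row 2: (0, 0, 4, 0); set L[2][1]=1
  eliminate (3,1): mult=2, new row 3: (0, 0, 4, 1); set L[3][1]=2
k=2: U[2][2]=4
  eliminate (3,2): mult=1, new row 3: (0, 0, 0, 1); set L[3][2]=1

U[2][2] = 4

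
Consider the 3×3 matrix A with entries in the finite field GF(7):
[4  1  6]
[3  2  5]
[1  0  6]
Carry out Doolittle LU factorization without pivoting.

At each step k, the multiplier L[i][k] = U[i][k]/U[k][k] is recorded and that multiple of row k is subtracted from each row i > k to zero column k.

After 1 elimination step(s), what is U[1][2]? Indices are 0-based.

U[1][2] = 4

Step 1: pivot at (0,0) is 4.
  row1 ← row1 − (6)·row0  ⇒  L[1][0]=6, U row1=(0, 3, 4)
  row2 ← row2 − (2)·row0  ⇒  L[2][0]=2, U row2=(0, 5, 1)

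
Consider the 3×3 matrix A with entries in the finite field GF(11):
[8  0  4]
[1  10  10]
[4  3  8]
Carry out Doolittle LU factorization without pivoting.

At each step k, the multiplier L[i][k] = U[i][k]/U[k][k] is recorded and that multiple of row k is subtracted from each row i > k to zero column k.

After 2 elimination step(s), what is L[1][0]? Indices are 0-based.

L[1][0] = 7

[col 0] pivot 8
  R1 -= 7*R0 → (0, 10, 4)  (L[1][0] := 7)
  R2 -= 6*R0 → (0, 3, 6)  (L[2][0] := 6)
[col 1] pivot 10
  R2 -= 8*R1 → (0, 0, 7)  (L[2][1] := 8)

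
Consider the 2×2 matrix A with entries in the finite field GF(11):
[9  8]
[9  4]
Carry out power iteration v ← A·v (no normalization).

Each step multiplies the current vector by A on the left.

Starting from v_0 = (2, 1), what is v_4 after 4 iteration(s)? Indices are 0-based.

v_4 = (1, 10)

v_0 = (2, 1).
v_1 = A·v_0 = (4, 0).
v_2 = A·v_1 = (3, 3).
v_3 = A·v_2 = (7, 6).
v_4 = A·v_3 = (1, 10).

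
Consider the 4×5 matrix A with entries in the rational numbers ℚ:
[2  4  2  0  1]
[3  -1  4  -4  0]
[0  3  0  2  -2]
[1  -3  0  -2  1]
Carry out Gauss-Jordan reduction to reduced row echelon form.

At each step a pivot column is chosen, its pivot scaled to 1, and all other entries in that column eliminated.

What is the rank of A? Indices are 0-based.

rank = 4

step 1: normalize row 0 (÷2) = (1, 2, 1, 0, 1/2)
  row 1: subtract 3×row0 = (0, -7, 1, -4, -3/2)
  row 3: subtract 1×row0 = (0, -5, -1, -2, 1/2)
step 2: normalize row 1 (÷-7) = (0, 1, -1/7, 4/7, 3/14)
  row 0: subtract 2×row1 = (1, 0, 9/7, -8/7, 1/14)
  row 2: subtract 3×row1 = (0, 0, 3/7, 2/7, -37/14)
  row 3: subtract -5×row1 = (0, 0, -12/7, 6/7, 11/7)
step 3: normalize row 2 (÷3/7) = (0, 0, 1, 2/3, -37/6)
  row 0: subtract 9/7×row2 = (1, 0, 0, -2, 8)
  row 1: subtract -1/7×row2 = (0, 1, 0, 2/3, -2/3)
  row 3: subtract -12/7×row2 = (0, 0, 0, 2, -9)
step 4: normalize row 3 (÷2) = (0, 0, 0, 1, -9/2)
  row 0: subtract -2×row3 = (1, 0, 0, 0, -1)
  row 1: subtract 2/3×row3 = (0, 1, 0, 0, 7/3)
  row 2: subtract 2/3×row3 = (0, 0, 1, 0, -19/6)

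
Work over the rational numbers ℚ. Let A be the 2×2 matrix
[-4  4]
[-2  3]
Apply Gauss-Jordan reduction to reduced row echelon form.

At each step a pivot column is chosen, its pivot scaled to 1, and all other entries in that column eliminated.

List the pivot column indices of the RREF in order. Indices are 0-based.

step 1: normalize row 0 (÷-4) = (1, -1)
  row 1: subtract -2×row0 = (0, 1)
step 2: normalize row 1 (÷1) = (0, 1)
  row 0: subtract -1×row1 = (1, 0)

pivot columns: 0, 1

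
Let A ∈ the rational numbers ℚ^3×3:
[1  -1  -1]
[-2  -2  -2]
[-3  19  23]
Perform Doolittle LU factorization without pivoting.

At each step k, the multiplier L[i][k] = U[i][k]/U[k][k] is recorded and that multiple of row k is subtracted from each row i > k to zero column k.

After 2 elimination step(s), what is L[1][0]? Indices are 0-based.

L[1][0] = -2

Step 1: pivot at (0,0) is 1.
  row1 ← row1 − (-2)·row0  ⇒  L[1][0]=-2, U row1=(0, -4, -4)
  row2 ← row2 − (-3)·row0  ⇒  L[2][0]=-3, U row2=(0, 16, 20)
Step 2: pivot at (1,1) is -4.
  row2 ← row2 − (-4)·row1  ⇒  L[2][1]=-4, U row2=(0, 0, 4)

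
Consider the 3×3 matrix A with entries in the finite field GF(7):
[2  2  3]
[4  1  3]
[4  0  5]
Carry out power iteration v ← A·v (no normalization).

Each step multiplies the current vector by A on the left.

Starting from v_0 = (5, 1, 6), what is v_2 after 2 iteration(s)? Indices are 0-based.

v_2 = (1, 1, 6)

v_0 = (5, 1, 6).
v_1 = A·v_0 = (2, 4, 1).
v_2 = A·v_1 = (1, 1, 6).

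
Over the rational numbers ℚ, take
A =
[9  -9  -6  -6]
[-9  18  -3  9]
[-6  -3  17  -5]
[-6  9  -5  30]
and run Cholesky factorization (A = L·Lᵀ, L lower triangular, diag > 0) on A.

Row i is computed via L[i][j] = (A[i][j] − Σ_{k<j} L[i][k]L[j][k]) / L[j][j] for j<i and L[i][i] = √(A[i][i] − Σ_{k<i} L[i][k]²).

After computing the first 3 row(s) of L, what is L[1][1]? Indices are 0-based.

Step 1: L[0][0] = √(9) = 3.
  L[1][0] = (-9) / L[0][0] = -3.
Step 2: L[1][1] = √(9) = 3.
  L[2][0] = (-6) / L[0][0] = -2.
  L[2][1] = (-9) / L[1][1] = -3.
Step 3: L[2][2] = √(4) = 2.

L[1][1] = 3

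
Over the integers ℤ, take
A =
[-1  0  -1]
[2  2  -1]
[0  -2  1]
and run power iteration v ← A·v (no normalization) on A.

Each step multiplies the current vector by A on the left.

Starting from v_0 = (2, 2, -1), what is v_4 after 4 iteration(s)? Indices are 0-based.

v_0 = (2, 2, -1).
v_1 = A·v_0 = (-1, 9, -5).
v_2 = A·v_1 = (6, 21, -23).
v_3 = A·v_2 = (17, 77, -65).
v_4 = A·v_3 = (48, 253, -219).

v_4 = (48, 253, -219)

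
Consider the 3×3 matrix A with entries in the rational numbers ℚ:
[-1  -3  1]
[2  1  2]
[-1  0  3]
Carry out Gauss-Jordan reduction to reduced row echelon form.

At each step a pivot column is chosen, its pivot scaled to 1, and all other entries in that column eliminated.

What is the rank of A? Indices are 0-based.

[1] R0 /= -1  ⇒  (1, 3, -1)
     R1 -= 2·R0  ⇒  (0, -5, 4)
     R2 -= -1·R0  ⇒  (0, 3, 2)
[2] R1 /= -5  ⇒  (0, 1, -4/5)
     R0 -= 3·R1  ⇒  (1, 0, 7/5)
     R2 -= 3·R1  ⇒  (0, 0, 22/5)
[3] R2 /= 22/5  ⇒  (0, 0, 1)
     R0 -= 7/5·R2  ⇒  (1, 0, 0)
     R1 -= -4/5·R2  ⇒  (0, 1, 0)

rank = 3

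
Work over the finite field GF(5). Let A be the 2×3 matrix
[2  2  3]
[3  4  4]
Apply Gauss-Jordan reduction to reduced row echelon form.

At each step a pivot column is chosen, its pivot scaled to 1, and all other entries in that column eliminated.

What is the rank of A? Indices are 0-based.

pivot(0,0)=2: scale R0 → (1, 1, 4)
  clear (1,0): R1 −= (3)R0 → (0, 1, 2)
pivot(1,1)=1: scale R1 → (0, 1, 2)
  clear (0,1): R0 −= (1)R1 → (1, 0, 2)

rank = 2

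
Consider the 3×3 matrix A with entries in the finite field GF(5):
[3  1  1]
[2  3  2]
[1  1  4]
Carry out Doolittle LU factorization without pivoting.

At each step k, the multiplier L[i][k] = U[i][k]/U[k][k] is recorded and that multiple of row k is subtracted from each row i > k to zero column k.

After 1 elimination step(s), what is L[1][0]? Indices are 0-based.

Step 1: pivot at (0,0) is 3.
  row1 ← row1 − (4)·row0  ⇒  L[1][0]=4, U row1=(0, 4, 3)
  row2 ← row2 − (2)·row0  ⇒  L[2][0]=2, U row2=(0, 4, 2)

L[1][0] = 4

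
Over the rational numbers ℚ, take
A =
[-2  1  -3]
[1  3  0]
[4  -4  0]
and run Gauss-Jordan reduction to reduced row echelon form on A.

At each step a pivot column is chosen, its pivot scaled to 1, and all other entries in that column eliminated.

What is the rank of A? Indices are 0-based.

step 1: normalize row 0 (÷-2) = (1, -1/2, 3/2)
  row 1: subtract 1×row0 = (0, 7/2, -3/2)
  row 2: subtract 4×row0 = (0, -2, -6)
step 2: normalize row 1 (÷7/2) = (0, 1, -3/7)
  row 0: subtract -1/2×row1 = (1, 0, 9/7)
  row 2: subtract -2×row1 = (0, 0, -48/7)
step 3: normalize row 2 (÷-48/7) = (0, 0, 1)
  row 0: subtract 9/7×row2 = (1, 0, 0)
  row 1: subtract -3/7×row2 = (0, 1, 0)

rank = 3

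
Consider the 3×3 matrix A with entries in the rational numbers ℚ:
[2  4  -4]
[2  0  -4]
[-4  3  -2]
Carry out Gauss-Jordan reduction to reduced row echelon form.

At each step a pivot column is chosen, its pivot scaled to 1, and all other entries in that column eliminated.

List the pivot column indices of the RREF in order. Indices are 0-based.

pivot columns: 0, 1, 2

step 1: normalize row 0 (÷2) = (1, 2, -2)
  row 1: subtract 2×row0 = (0, -4, 0)
  row 2: subtract -4×row0 = (0, 11, -10)
step 2: normalize row 1 (÷-4) = (0, 1, 0)
  row 0: subtract 2×row1 = (1, 0, -2)
  row 2: subtract 11×row1 = (0, 0, -10)
step 3: normalize row 2 (÷-10) = (0, 0, 1)
  row 0: subtract -2×row2 = (1, 0, 0)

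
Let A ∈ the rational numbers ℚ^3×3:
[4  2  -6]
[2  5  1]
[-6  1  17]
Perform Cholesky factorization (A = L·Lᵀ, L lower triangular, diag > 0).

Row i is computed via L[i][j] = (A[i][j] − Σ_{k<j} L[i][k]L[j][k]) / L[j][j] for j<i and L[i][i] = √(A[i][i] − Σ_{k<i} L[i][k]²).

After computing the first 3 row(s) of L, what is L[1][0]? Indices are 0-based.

L[1][0] = 1

Step 1: L[0][0] = √(4) = 2.
  L[1][0] = (2) / L[0][0] = 1.
Step 2: L[1][1] = √(4) = 2.
  L[2][0] = (-6) / L[0][0] = -3.
  L[2][1] = (4) / L[1][1] = 2.
Step 3: L[2][2] = √(4) = 2.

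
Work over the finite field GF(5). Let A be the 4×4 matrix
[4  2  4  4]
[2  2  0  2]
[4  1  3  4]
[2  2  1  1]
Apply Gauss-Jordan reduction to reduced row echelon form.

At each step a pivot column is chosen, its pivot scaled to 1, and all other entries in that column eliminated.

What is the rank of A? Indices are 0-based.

rank = 4

pivot(0,0)=4: scale R0 → (1, 3, 1, 1)
  clear (1,0): R1 −= (2)R0 → (0, 1, 3, 0)
  clear (2,0): R2 −= (4)R0 → (0, 4, 4, 0)
  clear (3,0): R3 −= (2)R0 → (0, 1, 4, 4)
pivot(1,1)=1: scale R1 → (0, 1, 3, 0)
  clear (0,1): R0 −= (3)R1 → (1, 0, 2, 1)
  clear (2,1): R2 −= (4)R1 → (0, 0, 2, 0)
  clear (3,1): R3 −= (1)R1 → (0, 0, 1, 4)
pivot(2,2)=2: scale R2 → (0, 0, 1, 0)
  clear (0,2): R0 −= (2)R2 → (1, 0, 0, 1)
  clear (1,2): R1 −= (3)R2 → (0, 1, 0, 0)
  clear (3,2): R3 −= (1)R2 → (0, 0, 0, 4)
pivot(3,3)=4: scale R3 → (0, 0, 0, 1)
  clear (0,3): R0 −= (1)R3 → (1, 0, 0, 0)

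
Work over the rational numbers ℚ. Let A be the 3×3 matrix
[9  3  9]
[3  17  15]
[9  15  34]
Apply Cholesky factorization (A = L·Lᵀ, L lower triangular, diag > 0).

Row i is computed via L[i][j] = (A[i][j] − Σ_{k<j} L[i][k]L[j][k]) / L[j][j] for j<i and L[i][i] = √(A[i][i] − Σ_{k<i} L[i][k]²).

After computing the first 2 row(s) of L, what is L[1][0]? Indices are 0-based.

Step 1: L[0][0] = √(9) = 3.
  L[1][0] = (3) / L[0][0] = 1.
Step 2: L[1][1] = √(16) = 4.

L[1][0] = 1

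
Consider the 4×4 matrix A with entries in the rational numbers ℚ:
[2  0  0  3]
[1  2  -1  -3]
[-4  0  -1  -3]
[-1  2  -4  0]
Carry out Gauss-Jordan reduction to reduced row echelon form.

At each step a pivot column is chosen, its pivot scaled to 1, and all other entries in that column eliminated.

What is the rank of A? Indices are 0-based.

step 1: normalize row 0 (÷2) = (1, 0, 0, 3/2)
  row 1: subtract 1×row0 = (0, 2, -1, -9/2)
  row 2: subtract -4×row0 = (0, 0, -1, 3)
  row 3: subtract -1×row0 = (0, 2, -4, 3/2)
step 2: normalize row 1 (÷2) = (0, 1, -1/2, -9/4)
  row 3: subtract 2×row1 = (0, 0, -3, 6)
step 3: normalize row 2 (÷-1) = (0, 0, 1, -3)
  row 1: subtract -1/2×row2 = (0, 1, 0, -15/4)
  row 3: subtract -3×row2 = (0, 0, 0, -3)
step 4: normalize row 3 (÷-3) = (0, 0, 0, 1)
  row 0: subtract 3/2×row3 = (1, 0, 0, 0)
  row 1: subtract -15/4×row3 = (0, 1, 0, 0)
  row 2: subtract -3×row3 = (0, 0, 1, 0)

rank = 4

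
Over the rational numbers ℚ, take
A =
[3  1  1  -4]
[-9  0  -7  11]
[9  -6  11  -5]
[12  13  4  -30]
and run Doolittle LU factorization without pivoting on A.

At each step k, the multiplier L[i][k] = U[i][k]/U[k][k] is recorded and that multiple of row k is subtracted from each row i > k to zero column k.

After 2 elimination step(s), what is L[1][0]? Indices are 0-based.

k=0: U[0][0]=3
  eliminate (1,0): mult=-3, new row 1: (0, 3, -4, -1); set L[1][0]=-3
  eliminate (2,0): mult=3, new row 2: (0, -9, 8, 7); set L[2][0]=3
  eliminate (3,0): mult=4, new row 3: (0, 9, 0, -14); set L[3][0]=4
k=1: U[1][1]=3
  eliminate (2,1): mult=-3, new row 2: (0, 0, -4, 4); set L[2][1]=-3
  eliminate (3,1): mult=3, new row 3: (0, 0, 12, -11); set L[3][1]=3

L[1][0] = -3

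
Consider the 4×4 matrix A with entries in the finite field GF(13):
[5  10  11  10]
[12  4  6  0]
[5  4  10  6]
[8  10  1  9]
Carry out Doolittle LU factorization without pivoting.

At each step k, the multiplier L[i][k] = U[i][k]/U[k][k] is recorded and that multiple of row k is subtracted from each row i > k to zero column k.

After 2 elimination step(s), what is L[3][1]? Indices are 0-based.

L[3][1] = 12

[col 0] pivot 5
  R1 -= 5*R0 → (0, 6, 3, 2)  (L[1][0] := 5)
  R2 -= 1*R0 → (0, 7, 12, 9)  (L[2][0] := 1)
  R3 -= 12*R0 → (0, 7, 12, 6)  (L[3][0] := 12)
[col 1] pivot 6
  R2 -= 12*R1 → (0, 0, 2, 11)  (L[2][1] := 12)
  R3 -= 12*R1 → (0, 0, 2, 8)  (L[3][1] := 12)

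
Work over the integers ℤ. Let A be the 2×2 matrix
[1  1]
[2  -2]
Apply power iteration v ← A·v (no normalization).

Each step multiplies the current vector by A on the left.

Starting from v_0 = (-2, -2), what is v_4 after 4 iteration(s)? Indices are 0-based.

v_0 = (-2, -2).
v_1 = A·v_0 = (-4, 0).
v_2 = A·v_1 = (-4, -8).
v_3 = A·v_2 = (-12, 8).
v_4 = A·v_3 = (-4, -40).

v_4 = (-4, -40)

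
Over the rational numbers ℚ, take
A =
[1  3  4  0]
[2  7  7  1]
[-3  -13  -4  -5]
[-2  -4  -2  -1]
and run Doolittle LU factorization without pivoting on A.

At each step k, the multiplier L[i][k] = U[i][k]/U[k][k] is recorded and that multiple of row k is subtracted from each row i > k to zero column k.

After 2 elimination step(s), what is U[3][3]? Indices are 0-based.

[col 0] pivot 1
  R1 -= 2*R0 → (0, 1, -1, 1)  (L[1][0] := 2)
  R2 -= -3*R0 → (0, -4, 8, -5)  (L[2][0] := -3)
  R3 -= -2*R0 → (0, 2, 6, -1)  (L[3][0] := -2)
[col 1] pivot 1
  R2 -= -4*R1 → (0, 0, 4, -1)  (L[2][1] := -4)
  R3 -= 2*R1 → (0, 0, 8, -3)  (L[3][1] := 2)

U[3][3] = -3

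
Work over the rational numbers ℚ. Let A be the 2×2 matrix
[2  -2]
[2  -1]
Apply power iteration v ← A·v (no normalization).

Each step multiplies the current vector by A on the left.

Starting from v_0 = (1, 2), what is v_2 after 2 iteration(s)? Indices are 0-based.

v_0 = (1, 2).
v_1 = A·v_0 = (-2, 0).
v_2 = A·v_1 = (-4, -4).

v_2 = (-4, -4)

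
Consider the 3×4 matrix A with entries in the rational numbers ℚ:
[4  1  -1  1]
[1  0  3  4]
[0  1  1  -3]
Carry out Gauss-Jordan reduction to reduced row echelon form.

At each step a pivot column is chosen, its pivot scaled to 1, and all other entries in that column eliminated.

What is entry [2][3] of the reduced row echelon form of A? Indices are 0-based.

[1] R0 /= 4  ⇒  (1, 1/4, -1/4, 1/4)
     R1 -= 1·R0  ⇒  (0, -1/4, 13/4, 15/4)
[2] R1 /= -1/4  ⇒  (0, 1, -13, -15)
     R0 -= 1/4·R1  ⇒  (1, 0, 3, 4)
     R2 -= 1·R1  ⇒  (0, 0, 14, 12)
[3] R2 /= 14  ⇒  (0, 0, 1, 6/7)
     R0 -= 3·R2  ⇒  (1, 0, 0, 10/7)
     R1 -= -13·R2  ⇒  (0, 1, 0, -27/7)

M[2][3] = 6/7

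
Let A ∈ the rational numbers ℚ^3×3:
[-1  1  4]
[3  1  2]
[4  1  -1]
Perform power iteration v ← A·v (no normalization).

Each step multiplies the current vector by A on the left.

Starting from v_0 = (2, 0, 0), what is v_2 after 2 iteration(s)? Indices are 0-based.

v_2 = (40, 16, -10)

v_0 = (2, 0, 0).
v_1 = A·v_0 = (-2, 6, 8).
v_2 = A·v_1 = (40, 16, -10).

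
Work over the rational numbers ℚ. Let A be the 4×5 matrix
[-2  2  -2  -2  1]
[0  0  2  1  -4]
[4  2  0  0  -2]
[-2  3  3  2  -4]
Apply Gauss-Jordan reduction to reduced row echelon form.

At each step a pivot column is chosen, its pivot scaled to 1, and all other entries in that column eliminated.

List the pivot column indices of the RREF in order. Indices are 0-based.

[1] R0 /= -2  ⇒  (1, -1, 1, 1, -1/2)
     R2 -= 4·R0  ⇒  (0, 6, -4, -4, 0)
     R3 -= -2·R0  ⇒  (0, 1, 5, 4, -5)
[2] R1 <-> R2
[2] R1 /= 6  ⇒  (0, 1, -2/3, -2/3, 0)
     R0 -= -1·R1  ⇒  (1, 0, 1/3, 1/3, -1/2)
     R3 -= 1·R1  ⇒  (0, 0, 17/3, 14/3, -5)
[3] R2 /= 2  ⇒  (0, 0, 1, 1/2, -2)
     R0 -= 1/3·R2  ⇒  (1, 0, 0, 1/6, 1/6)
     R1 -= -2/3·R2  ⇒  (0, 1, 0, -1/3, -4/3)
     R3 -= 17/3·R2  ⇒  (0, 0, 0, 11/6, 19/3)
[4] R3 /= 11/6  ⇒  (0, 0, 0, 1, 38/11)
     R0 -= 1/6·R3  ⇒  (1, 0, 0, 0, -9/22)
     R1 -= -1/3·R3  ⇒  (0, 1, 0, 0, -2/11)
     R2 -= 1/2·R3  ⇒  (0, 0, 1, 0, -41/11)

pivot columns: 0, 1, 2, 3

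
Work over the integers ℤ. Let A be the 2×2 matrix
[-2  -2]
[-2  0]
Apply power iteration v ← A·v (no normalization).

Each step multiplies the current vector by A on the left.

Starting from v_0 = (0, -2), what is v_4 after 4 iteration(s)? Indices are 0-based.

v_0 = (0, -2).
v_1 = A·v_0 = (4, 0).
v_2 = A·v_1 = (-8, -8).
v_3 = A·v_2 = (32, 16).
v_4 = A·v_3 = (-96, -64).

v_4 = (-96, -64)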